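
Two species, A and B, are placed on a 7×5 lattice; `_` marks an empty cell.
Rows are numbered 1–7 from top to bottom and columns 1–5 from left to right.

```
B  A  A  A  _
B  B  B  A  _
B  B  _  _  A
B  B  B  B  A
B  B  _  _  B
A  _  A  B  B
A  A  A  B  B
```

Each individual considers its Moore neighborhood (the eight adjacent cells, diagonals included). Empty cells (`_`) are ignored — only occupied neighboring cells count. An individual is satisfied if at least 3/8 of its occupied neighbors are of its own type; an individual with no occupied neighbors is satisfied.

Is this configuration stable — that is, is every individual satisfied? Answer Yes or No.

(1,1)B 2/3 ✓
(1,2)A 1/5 ✗
(1,3)A 3/5 ✓
(1,4)A 2/3 ✓
(2,1)B 4/5 ✓
(2,2)B 5/7 ✓
(2,3)B 2/6 ✗
(2,4)A 3/4 ✓
(3,1)B 5/5 ✓
(3,2)B 7/7 ✓
(3,5)A 2/3 ✓
(4,1)B 5/5 ✓
(4,2)B 6/6 ✓
(4,3)B 4/4 ✓
(4,4)B 2/4 ✓
(4,5)A 1/3 ✗
(5,1)B 3/4 ✓
(5,2)B 4/6 ✓
(5,5)B 3/4 ✓
(6,1)A 2/4 ✓
(6,3)A 2/5 ✓
(6,4)B 4/6 ✓
(6,5)B 4/4 ✓
(7,1)A 2/2 ✓
(7,2)A 4/4 ✓
(7,3)A 2/4 ✓
(7,4)B 3/5 ✓
(7,5)B 3/3 ✓
For instance (1,2) has only 1/5 same-type neighbors, below 3/8.

No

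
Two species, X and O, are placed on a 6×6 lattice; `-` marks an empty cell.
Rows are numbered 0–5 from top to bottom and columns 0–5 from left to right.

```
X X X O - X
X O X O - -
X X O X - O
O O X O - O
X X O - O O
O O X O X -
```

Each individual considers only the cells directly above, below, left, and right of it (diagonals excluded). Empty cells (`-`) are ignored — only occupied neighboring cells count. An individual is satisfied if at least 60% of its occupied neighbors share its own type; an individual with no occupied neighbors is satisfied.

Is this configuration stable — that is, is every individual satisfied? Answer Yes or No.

Row 0: (0,0)X 2/2 ✓ · (0,1)X 2/3 ✓ · (0,2)X 2/3 ✓ · (0,3)O 1/2 ✗ · (0,5)X 0/0 ✓
Row 1: (1,0)X 2/3 ✓ · (1,1)O 0/4 ✗ · (1,2)X 1/4 ✗ · (1,3)O 1/3 ✗
Row 2: (2,0)X 2/3 ✓ · (2,1)X 1/4 ✗ · (2,2)O 0/4 ✗ · (2,3)X 0/3 ✗ · (2,5)O 1/1 ✓
Row 3: (3,0)O 1/3 ✗ · (3,1)O 1/4 ✗ · (3,2)X 0/4 ✗ · (3,3)O 0/2 ✗ · (3,5)O 2/2 ✓
Row 4: (4,0)X 1/3 ✗ · (4,1)X 1/4 ✗ · (4,2)O 0/3 ✗ · (4,4)O 1/2 ✗ · (4,5)O 2/2 ✓
Row 5: (5,0)O 1/2 ✗ · (5,1)O 1/3 ✗ · (5,2)X 0/3 ✗ · (5,3)O 0/2 ✗ · (5,4)X 0/2 ✗
For instance (0,3) has only 1/2 same-type neighbors, below 3/5.

No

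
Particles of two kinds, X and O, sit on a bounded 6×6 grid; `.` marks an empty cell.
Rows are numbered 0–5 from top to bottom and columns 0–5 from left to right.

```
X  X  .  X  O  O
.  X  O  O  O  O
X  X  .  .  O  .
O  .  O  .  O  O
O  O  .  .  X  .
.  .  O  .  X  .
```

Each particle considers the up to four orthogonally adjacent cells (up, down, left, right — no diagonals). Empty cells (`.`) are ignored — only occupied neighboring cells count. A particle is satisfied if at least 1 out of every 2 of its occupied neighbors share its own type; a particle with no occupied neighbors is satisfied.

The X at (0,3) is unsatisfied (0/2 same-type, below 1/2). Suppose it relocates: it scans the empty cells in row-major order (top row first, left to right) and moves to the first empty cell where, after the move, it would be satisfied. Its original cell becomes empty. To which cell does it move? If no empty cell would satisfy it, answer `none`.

Vacating (0,3). Empty cells in order:
  (0,2): 1/2 same-type → satisfied — stop here.

(0,2)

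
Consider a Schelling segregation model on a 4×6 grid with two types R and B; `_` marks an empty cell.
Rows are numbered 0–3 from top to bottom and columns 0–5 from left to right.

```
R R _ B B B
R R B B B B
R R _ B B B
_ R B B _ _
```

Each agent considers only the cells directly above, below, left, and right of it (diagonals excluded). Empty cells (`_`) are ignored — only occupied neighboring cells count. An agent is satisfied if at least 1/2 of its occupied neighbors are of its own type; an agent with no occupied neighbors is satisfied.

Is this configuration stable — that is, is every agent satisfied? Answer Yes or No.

Row 0: (0,0)R 2/2 ✓ · (0,1)R 2/2 ✓ · (0,3)B 2/2 ✓ · (0,4)B 3/3 ✓ · (0,5)B 2/2 ✓
Row 1: (1,0)R 3/3 ✓ · (1,1)R 3/4 ✓ · (1,2)B 1/2 ✓ · (1,3)B 4/4 ✓ · (1,4)B 4/4 ✓ · (1,5)B 3/3 ✓
Row 2: (2,0)R 2/2 ✓ · (2,1)R 3/3 ✓ · (2,3)B 3/3 ✓ · (2,4)B 3/3 ✓ · (2,5)B 2/2 ✓
Row 3: (3,1)R 1/2 ✓ · (3,2)B 1/2 ✓ · (3,3)B 2/2 ✓
All meet the threshold, so the configuration is stable.

Yes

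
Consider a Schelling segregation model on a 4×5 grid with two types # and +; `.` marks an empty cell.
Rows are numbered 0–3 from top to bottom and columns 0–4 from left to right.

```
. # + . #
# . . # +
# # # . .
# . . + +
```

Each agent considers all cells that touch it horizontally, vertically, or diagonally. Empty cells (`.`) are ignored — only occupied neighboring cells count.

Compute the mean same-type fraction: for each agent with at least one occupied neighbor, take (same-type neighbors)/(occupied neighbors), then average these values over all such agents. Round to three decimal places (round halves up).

0.639

Row 0: (0,1)# 1/2 · (0,2)+ 0/2 · (0,4)# 1/2
Row 1: (1,0)# 3/3 · (1,3)# 2/4 · (1,4)+ 0/2
Row 2: (2,0)# 3/3 · (2,1)# 4/4 · (2,2)# 2/3
Row 3: (3,0)# 2/2 · (3,3)+ 1/2 · (3,4)+ 1/1
Sum over 12 agents: 1/2 + 0/2 + 1/2 + 3/3 + 2/4 + 0/2 + 3/3 + 4/4 + 2/3 + 2/2 + 1/2 + 1/1 = 23/3; mean = 23/3 ÷ 12 = 23/36 = 0.638888… → 0.639.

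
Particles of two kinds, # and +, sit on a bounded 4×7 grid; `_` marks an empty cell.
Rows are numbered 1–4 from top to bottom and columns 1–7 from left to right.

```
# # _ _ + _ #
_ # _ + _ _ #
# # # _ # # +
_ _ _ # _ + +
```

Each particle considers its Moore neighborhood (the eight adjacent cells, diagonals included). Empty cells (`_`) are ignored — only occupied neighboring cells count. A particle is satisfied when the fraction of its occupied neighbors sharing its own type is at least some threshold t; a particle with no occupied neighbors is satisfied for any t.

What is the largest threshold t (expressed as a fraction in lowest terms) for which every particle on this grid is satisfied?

Row 1: (1,1)# 2/2 · (1,2)# 2/2 · (1,5)+ 1/1 · (1,7)# 1/1
Row 2: (2,2)# 5/5 · (2,4)+ 1/3 · (2,7)# 2/3
Row 3: (3,1)# 2/2 · (3,2)# 3/3 · (3,3)# 3/4 · (3,5)# 2/4 · (3,6)# 2/5 · (3,7)+ 2/4
Row 4: (4,4)# 2/2 · (4,6)+ 2/4 · (4,7)+ 2/3
The smallest same-type fraction is 1/3 at (2,4), which reduces to 1/3. Any threshold above that leaves this particle unsatisfied.

1/3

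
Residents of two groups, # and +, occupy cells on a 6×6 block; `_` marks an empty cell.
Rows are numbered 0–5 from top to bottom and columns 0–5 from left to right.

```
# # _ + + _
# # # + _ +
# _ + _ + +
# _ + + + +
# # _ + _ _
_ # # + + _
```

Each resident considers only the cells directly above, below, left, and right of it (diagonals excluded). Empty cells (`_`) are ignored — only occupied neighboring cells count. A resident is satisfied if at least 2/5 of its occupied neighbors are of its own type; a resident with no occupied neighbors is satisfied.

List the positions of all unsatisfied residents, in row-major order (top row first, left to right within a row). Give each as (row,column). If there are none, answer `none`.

(0,0)# 2/2 ✓
(0,1)# 2/2 ✓
(0,3)+ 2/2 ✓
(0,4)+ 1/1 ✓
(1,0)# 3/3 ✓
(1,1)# 3/3 ✓
(1,2)# 1/3 ✗
(1,3)+ 1/2 ✓
(1,5)+ 1/1 ✓
(2,0)# 2/2 ✓
(2,2)+ 1/2 ✓
(2,4)+ 2/2 ✓
(2,5)+ 3/3 ✓
(3,0)# 2/2 ✓
(3,2)+ 2/2 ✓
(3,3)+ 3/3 ✓
(3,4)+ 3/3 ✓
(3,5)+ 2/2 ✓
(4,0)# 2/2 ✓
(4,1)# 2/2 ✓
(4,3)+ 2/2 ✓
(5,1)# 2/2 ✓
(5,2)# 1/2 ✓
(5,3)+ 2/3 ✓
(5,4)+ 1/1 ✓

(1,2)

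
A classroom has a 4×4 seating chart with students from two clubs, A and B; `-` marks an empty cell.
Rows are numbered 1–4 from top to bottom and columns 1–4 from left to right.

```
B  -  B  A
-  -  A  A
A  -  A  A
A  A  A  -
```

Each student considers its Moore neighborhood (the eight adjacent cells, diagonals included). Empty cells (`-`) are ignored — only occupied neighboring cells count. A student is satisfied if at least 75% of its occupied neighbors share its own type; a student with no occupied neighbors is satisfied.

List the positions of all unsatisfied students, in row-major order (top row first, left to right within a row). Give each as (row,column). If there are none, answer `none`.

(1,3), (1,4)

(1,1)B 0/0 ✓
(1,3)B 0/3 ✗
(1,4)A 2/3 ✗
(2,3)A 4/5 ✓
(2,4)A 4/5 ✓
(3,1)A 2/2 ✓
(3,3)A 5/5 ✓
(3,4)A 4/4 ✓
(4,1)A 2/2 ✓
(4,2)A 4/4 ✓
(4,3)A 3/3 ✓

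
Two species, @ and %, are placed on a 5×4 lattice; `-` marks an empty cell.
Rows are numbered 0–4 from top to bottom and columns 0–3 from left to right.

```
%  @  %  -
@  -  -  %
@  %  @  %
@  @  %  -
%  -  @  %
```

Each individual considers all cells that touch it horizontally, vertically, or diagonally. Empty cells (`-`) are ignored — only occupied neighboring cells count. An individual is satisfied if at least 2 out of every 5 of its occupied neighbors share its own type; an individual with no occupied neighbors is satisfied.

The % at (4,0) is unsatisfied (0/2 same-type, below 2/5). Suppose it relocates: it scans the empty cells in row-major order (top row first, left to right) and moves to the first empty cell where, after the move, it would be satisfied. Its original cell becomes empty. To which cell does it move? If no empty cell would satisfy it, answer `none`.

(0,3)

Vacating (4,0). Empty cells in order:
  (0,3): 2/2 same-type → satisfied — stop here.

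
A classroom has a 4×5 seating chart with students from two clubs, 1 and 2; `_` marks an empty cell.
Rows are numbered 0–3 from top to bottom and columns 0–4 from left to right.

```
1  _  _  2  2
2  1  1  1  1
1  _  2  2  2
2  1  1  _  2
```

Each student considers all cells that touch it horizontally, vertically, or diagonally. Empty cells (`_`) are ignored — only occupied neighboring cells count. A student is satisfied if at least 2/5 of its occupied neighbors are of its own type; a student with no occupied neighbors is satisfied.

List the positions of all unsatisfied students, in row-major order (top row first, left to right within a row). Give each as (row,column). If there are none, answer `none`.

(0,0)1 1/2 ✓
(0,3)2 1/4 ✗
(0,4)2 1/3 ✗
(1,0)2 0/3 ✗
(1,1)1 3/5 ✓
(1,2)1 2/5 ✓
(1,3)1 2/7 ✗
(1,4)1 1/5 ✗
(2,0)1 2/4 ✓
(2,2)2 1/6 ✗
(2,3)2 3/7 ✓
(2,4)2 2/4 ✓
(3,0)2 0/2 ✗
(3,1)1 2/4 ✓
(3,2)1 1/3 ✗
(3,4)2 2/2 ✓

(0,3), (0,4), (1,0), (1,3), (1,4), (2,2), (3,0), (3,2)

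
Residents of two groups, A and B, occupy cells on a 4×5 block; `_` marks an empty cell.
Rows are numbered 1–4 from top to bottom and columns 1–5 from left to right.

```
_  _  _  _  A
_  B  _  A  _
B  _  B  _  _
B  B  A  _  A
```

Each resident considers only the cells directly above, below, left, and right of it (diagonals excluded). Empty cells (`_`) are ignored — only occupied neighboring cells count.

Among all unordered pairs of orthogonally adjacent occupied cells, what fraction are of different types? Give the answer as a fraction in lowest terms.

1/2

Scan each occupied cell's neighbors to the right and below so each pair is counted once.
Row 3: B(3,1)–B(4,1)= B(3,3)–A(4,3)≠  → 1/2 unlike.
Row 4: B(4,1)–B(4,2)= B(4,2)–A(4,3)≠  → 1/2 unlike.
Total adjacent occupied pairs: 4; unlike-type pairs: 2.
2/4 reduces to 1/2.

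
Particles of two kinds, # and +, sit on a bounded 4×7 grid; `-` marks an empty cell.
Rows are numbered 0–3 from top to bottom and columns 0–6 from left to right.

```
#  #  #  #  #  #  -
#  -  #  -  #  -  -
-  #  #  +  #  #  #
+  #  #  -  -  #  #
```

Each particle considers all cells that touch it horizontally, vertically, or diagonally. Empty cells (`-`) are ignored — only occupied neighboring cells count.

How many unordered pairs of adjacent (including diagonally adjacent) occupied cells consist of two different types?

Scan each occupied cell's neighbors to the right and below (and the two forward diagonals) so each pair is counted once.
From row 0: 0 unlike of 13 pairs (running 0/13).
From row 1: 2 unlike of 7 pairs (running 2/20).
From row 2: 4 unlike of 16 pairs (running 6/36).
From row 3: 1 unlike of 3 pairs (running 7/39).
Total adjacent occupied pairs: 39; unlike-type pairs: 7.

7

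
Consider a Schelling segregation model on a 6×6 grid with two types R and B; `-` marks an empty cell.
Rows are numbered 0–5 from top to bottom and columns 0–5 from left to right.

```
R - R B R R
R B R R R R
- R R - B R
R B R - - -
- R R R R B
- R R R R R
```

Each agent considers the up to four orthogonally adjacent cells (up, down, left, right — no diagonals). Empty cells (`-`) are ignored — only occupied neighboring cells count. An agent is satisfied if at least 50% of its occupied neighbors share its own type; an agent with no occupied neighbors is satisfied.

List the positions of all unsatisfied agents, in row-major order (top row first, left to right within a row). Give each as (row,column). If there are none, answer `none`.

Row 0: (0,0)R 1/1 ✓ · (0,2)R 1/2 ✓ · (0,3)B 0/3 ✗ · (0,4)R 2/3 ✓ · (0,5)R 2/2 ✓
Row 1: (1,0)R 1/2 ✓ · (1,1)B 0/3 ✗ · (1,2)R 3/4 ✓ · (1,3)R 2/3 ✓ · (1,4)R 3/4 ✓ · (1,5)R 3/3 ✓
Row 2: (2,1)R 1/3 ✗ · (2,2)R 3/3 ✓ · (2,4)B 0/2 ✗ · (2,5)R 1/2 ✓
Row 3: (3,0)R 0/1 ✗ · (3,1)B 0/4 ✗ · (3,2)R 2/3 ✓
Row 4: (4,1)R 2/3 ✓ · (4,2)R 4/4 ✓ · (4,3)R 3/3 ✓ · (4,4)R 2/3 ✓ · (4,5)B 0/2 ✗
Row 5: (5,1)R 2/2 ✓ · (5,2)R 3/3 ✓ · (5,3)R 3/3 ✓ · (5,4)R 3/3 ✓ · (5,5)R 1/2 ✓

(0,3), (1,1), (2,1), (2,4), (3,0), (3,1), (4,5)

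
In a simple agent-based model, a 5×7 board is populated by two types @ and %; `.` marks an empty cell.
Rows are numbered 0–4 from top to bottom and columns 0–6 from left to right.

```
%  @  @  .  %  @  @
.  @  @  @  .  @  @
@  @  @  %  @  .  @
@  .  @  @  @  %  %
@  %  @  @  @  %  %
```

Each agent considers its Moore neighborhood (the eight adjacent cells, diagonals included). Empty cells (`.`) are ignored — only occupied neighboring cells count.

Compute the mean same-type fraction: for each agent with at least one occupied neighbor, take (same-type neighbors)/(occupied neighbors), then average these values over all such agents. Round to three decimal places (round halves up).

Row 0: (0,0)% 0/2 · (0,1)@ 3/4 · (0,2)@ 4/4 · (0,4)% 0/3 · (0,5)@ 3/4 · (0,6)@ 3/3
Row 1: (1,1)@ 6/7 · (1,2)@ 6/7 · (1,3)@ 4/6 · (1,5)@ 5/6 · (1,6)@ 4/4
Row 2: (2,0)@ 3/3 · (2,1)@ 6/6 · (2,2)@ 6/7 · (2,3)% 0/7 · (2,4)@ 4/6 · (2,6)@ 2/4
Row 3: (3,0)@ 3/4 · (3,2)@ 5/7 · (3,3)@ 7/8 · (3,4)@ 4/7 · (3,5)% 3/7 · (3,6)% 3/4
Row 4: (4,0)@ 1/2 · (4,1)% 0/4 · (4,2)@ 3/4 · (4,3)@ 5/5 · (4,4)@ 3/5 · (4,5)% 3/5 · (4,6)% 3/3
Sum over 30 agents: 0/2 + 3/4 + 4/4 + 0/3 + 3/4 + 3/3 + 6/7 + 6/7 + 4/6 + 5/6 + 4/4 + 3/3 + 6/6 + 6/7 + 0/7 + 4/6 + 2/4 + 3/4 + 5/7 + 7/8 + 4/7 + 3/7 + 3/4 + 1/2 + 0/4 + 3/4 + 5/5 + 3/5 + 3/5 + 3/3 = 17033/840; mean = 17033/840 ÷ 30 = 17033/25200 = 0.675912… → 0.676.

0.676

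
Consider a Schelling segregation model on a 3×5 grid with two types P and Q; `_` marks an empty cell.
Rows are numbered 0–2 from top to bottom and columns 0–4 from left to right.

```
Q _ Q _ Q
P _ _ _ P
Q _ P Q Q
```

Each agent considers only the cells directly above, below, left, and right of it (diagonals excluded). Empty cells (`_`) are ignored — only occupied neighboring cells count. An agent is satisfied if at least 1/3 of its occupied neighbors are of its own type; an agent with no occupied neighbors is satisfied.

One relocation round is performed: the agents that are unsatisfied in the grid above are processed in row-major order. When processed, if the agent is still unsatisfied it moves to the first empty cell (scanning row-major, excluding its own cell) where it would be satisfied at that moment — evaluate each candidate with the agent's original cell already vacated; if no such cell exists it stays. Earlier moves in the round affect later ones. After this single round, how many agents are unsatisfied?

0

Initially unsatisfied (in order): (0,0), (0,4), (1,0), (1,4), (2,0), (2,2).
  (0,0) → (0,1).
  (0,4) → (0,0).
  (1,0) → (0,4).
  (1,4): now satisfied by earlier moves; stays.
  (2,0): now satisfied by earlier moves; stays.
  (2,2) → (0,3).
Resulting grid:
Q Q Q P P
_ _ _ _ P
Q _ _ Q Q
All satisfied now.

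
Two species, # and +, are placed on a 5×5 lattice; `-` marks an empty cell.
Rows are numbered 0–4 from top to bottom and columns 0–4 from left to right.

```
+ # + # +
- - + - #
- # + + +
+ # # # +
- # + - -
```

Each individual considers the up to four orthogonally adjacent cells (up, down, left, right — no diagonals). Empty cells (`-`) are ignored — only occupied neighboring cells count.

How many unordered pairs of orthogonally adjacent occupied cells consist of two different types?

13

Scan each occupied cell's neighbors to the right and below so each pair is counted once.
Row 0: +(0,0)–#(0,1)≠ #(0,1)–+(0,2)≠ +(0,2)–#(0,3)≠ +(0,2)–+(1,2)= #(0,3)–+(0,4)≠ +(0,4)–#(1,4)≠  → 5/6 unlike.
Row 1: +(1,2)–+(2,2)= #(1,4)–+(2,4)≠  → 1/2 unlike.
Row 2: #(2,1)–+(2,2)≠ #(2,1)–#(3,1)= +(2,2)–+(2,3)= +(2,2)–#(3,2)≠ +(2,3)–+(2,4)= +(2,3)–#(3,3)≠ +(2,4)–+(3,4)=  → 3/7 unlike.
Row 3: +(3,0)–#(3,1)≠ #(3,1)–#(3,2)= #(3,1)–#(4,1)= #(3,2)–#(3,3)= #(3,2)–+(4,2)≠ #(3,3)–+(3,4)≠  → 3/6 unlike.
Row 4: #(4,1)–+(4,2)≠  → 1/1 unlike.
Total adjacent occupied pairs: 22; unlike-type pairs: 13.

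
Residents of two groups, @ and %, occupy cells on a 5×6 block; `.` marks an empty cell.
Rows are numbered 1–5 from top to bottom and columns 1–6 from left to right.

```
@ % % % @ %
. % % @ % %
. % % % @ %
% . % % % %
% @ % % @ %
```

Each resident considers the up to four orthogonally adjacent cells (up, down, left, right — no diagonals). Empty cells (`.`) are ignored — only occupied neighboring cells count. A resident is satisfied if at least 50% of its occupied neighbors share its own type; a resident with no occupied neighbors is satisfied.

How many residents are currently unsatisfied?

(1,1)@ 0/1 unhappy
(1,2)% 2/3 ok
(1,3)% 3/3 ok
(1,4)% 1/3 unhappy
(1,5)@ 0/3 unhappy
(1,6)% 1/2 ok
(2,2)% 3/3 ok
(2,3)% 3/4 ok
(2,4)@ 0/4 unhappy
(2,5)% 1/4 unhappy
(2,6)% 3/3 ok
(3,2)% 2/2 ok
(3,3)% 4/4 ok
(3,4)% 2/4 ok
(3,5)@ 0/4 unhappy
(3,6)% 2/3 ok
(4,1)% 1/1 ok
(4,3)% 3/3 ok
(4,4)% 4/4 ok
(4,5)% 2/4 ok
(4,6)% 3/3 ok
(5,1)% 1/2 ok
(5,2)@ 0/2 unhappy
(5,3)% 2/3 ok
(5,4)% 2/3 ok
(5,5)@ 0/3 unhappy
(5,6)% 1/2 ok
Unsatisfied: (1,1), (1,4), (1,5), (2,4), (2,5), (3,5), (5,2), (5,5) — 8 in total.

8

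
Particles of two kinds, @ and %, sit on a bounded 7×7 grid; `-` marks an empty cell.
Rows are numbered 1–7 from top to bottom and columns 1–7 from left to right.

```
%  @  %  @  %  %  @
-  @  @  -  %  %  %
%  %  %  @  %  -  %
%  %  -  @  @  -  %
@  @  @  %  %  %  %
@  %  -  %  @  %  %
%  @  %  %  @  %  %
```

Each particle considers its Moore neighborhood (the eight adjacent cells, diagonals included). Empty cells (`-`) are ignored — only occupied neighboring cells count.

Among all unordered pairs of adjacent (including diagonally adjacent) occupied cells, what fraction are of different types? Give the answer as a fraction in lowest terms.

53/112

Scan each occupied cell's neighbors to the right and below (and the two forward diagonals) so each pair is counted once.
From row 1: 11 unlike of 20 pairs (running 11/20).
From row 2: 6 unlike of 14 pairs (running 17/34).
From row 3: 5 unlike of 15 pairs (running 22/49).
From row 4: 10 unlike of 15 pairs (running 32/64).
From row 5: 8 unlike of 22 pairs (running 40/86).
From row 6: 9 unlike of 20 pairs (running 49/106).
From row 7: 4 unlike of 6 pairs (running 53/112).
Total adjacent occupied pairs: 112; unlike-type pairs: 53.
53/112 is already in lowest terms.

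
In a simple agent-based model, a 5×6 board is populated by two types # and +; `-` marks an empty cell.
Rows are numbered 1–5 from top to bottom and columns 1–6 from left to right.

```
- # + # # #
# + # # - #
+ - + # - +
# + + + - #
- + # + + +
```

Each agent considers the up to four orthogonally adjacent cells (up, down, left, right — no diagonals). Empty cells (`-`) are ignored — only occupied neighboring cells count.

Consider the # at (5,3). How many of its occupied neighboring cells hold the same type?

0

Occupied neighbors of (5,3): (4,3)=+, (5,2)=+, (5,4)=+.
Same type (#): 0 of 3.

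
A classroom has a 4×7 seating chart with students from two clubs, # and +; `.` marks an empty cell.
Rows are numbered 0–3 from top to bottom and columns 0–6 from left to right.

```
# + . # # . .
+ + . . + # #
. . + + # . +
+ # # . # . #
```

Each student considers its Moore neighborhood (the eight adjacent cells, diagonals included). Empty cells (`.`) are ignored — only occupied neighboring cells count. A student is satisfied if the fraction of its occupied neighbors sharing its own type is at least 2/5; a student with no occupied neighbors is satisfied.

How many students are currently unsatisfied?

Row 0: (0,0)# 0/3 unhappy · (0,1)+ 2/3 ok · (0,3)# 1/2 ok · (0,4)# 2/3 ok
Row 1: (1,0)+ 2/3 ok · (1,1)+ 3/4 ok · (1,4)+ 1/5 unhappy · (1,5)# 3/5 ok · (1,6)# 1/2 ok
Row 2: (2,2)+ 2/4 ok · (2,3)+ 2/5 ok · (2,4)# 2/4 ok · (2,6)+ 0/3 unhappy
Row 3: (3,0)+ 0/1 unhappy · (3,1)# 1/3 unhappy · (3,2)# 1/3 unhappy · (3,4)# 1/2 ok · (3,6)# 0/1 unhappy
Unsatisfied: (0,0), (1,4), (2,6), (3,0), (3,1), (3,2), (3,6) — 7 in total.

7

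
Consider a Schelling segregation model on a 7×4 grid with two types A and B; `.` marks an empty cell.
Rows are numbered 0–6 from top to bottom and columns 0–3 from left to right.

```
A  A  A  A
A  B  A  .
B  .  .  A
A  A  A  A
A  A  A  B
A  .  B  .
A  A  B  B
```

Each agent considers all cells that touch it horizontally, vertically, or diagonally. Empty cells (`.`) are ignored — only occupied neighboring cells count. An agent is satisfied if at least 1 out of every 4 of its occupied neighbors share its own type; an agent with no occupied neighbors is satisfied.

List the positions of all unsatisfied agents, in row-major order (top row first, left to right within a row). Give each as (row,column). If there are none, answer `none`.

(1,1)

(0,0)A 2/3 ✓
(0,1)A 4/5 ✓
(0,2)A 3/4 ✓
(0,3)A 2/2 ✓
(1,0)A 2/4 ✓
(1,1)B 1/6 ✗
(1,2)A 4/5 ✓
(2,0)B 1/4 ✓
(2,3)A 3/3 ✓
(3,0)A 3/4 ✓
(3,1)A 5/6 ✓
(3,2)A 5/6 ✓
(3,3)A 3/4 ✓
(4,0)A 4/4 ✓
(4,1)A 6/7 ✓
(4,2)A 4/6 ✓
(4,3)B 1/4 ✓
(5,0)A 4/4 ✓
(5,2)B 3/6 ✓
(6,0)A 2/2 ✓
(6,1)A 2/4 ✓
(6,2)B 2/3 ✓
(6,3)B 2/2 ✓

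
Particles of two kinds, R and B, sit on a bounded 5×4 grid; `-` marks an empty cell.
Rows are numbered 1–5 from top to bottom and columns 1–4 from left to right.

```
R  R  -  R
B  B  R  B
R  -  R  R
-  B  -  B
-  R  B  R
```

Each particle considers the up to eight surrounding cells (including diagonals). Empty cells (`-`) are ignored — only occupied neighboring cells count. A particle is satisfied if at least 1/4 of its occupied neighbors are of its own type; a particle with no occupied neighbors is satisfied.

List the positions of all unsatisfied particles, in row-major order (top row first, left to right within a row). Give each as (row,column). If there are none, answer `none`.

(1,1)R 1/3 ✓
(1,2)R 2/4 ✓
(1,4)R 1/2 ✓
(2,1)B 1/4 ✓
(2,2)B 1/6 ✗
(2,3)R 4/6 ✓
(2,4)B 0/4 ✗
(3,1)R 0/3 ✗
(3,3)R 2/6 ✓
(3,4)R 2/4 ✓
(4,2)B 1/4 ✓
(4,4)B 1/4 ✓
(5,2)R 0/2 ✗
(5,3)B 2/4 ✓
(5,4)R 0/2 ✗

(2,2), (2,4), (3,1), (5,2), (5,4)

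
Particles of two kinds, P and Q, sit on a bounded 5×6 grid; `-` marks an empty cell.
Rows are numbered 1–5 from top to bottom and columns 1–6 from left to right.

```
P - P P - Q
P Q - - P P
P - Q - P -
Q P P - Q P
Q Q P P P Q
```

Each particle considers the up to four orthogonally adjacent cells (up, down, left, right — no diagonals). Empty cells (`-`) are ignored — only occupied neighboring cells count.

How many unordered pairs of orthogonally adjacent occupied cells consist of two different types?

Scan each occupied cell's neighbors to the right and below so each pair is counted once.
Row 1: P(1,1)–P(2,1)= P(1,3)–P(1,4)= Q(1,6)–P(2,6)≠  → 1/3 unlike.
Row 2: P(2,1)–Q(2,2)≠ P(2,1)–P(3,1)= P(2,5)–P(2,6)= P(2,5)–P(3,5)=  → 1/4 unlike.
Row 3: P(3,1)–Q(4,1)≠ Q(3,3)–P(4,3)≠ P(3,5)–Q(4,5)≠  → 3/3 unlike.
Row 4: Q(4,1)–P(4,2)≠ Q(4,1)–Q(5,1)= P(4,2)–P(4,3)= P(4,2)–Q(5,2)≠ P(4,3)–P(5,3)= Q(4,5)–P(4,6)≠ Q(4,5)–P(5,5)≠ P(4,6)–Q(5,6)≠  → 5/8 unlike.
Row 5: Q(5,1)–Q(5,2)= Q(5,2)–P(5,3)≠ P(5,3)–P(5,4)= P(5,4)–P(5,5)= P(5,5)–Q(5,6)≠  → 2/5 unlike.
Total adjacent occupied pairs: 23; unlike-type pairs: 12.

12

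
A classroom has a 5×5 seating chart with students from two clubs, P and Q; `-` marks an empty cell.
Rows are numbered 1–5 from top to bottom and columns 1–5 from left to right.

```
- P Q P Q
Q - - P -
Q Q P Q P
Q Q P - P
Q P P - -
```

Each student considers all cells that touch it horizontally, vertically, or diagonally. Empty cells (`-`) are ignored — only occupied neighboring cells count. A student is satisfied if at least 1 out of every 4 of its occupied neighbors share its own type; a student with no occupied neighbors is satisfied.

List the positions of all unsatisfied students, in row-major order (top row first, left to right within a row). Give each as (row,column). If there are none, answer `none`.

Row 1: (1,2)P 0/2 unhappy · (1,3)Q 0/3 unhappy · (1,4)P 1/3 ok · (1,5)Q 0/2 unhappy
Row 2: (2,1)Q 2/3 ok · (2,4)P 3/6 ok
Row 3: (3,1)Q 4/4 ok · (3,2)Q 4/6 ok · (3,3)P 2/5 ok · (3,4)Q 0/5 unhappy · (3,5)P 2/3 ok
Row 4: (4,1)Q 4/5 ok · (4,2)Q 4/8 ok · (4,3)P 3/6 ok · (4,5)P 1/2 ok
Row 5: (5,1)Q 2/3 ok · (5,2)P 2/5 ok · (5,3)P 2/3 ok

(1,2), (1,3), (1,5), (3,4)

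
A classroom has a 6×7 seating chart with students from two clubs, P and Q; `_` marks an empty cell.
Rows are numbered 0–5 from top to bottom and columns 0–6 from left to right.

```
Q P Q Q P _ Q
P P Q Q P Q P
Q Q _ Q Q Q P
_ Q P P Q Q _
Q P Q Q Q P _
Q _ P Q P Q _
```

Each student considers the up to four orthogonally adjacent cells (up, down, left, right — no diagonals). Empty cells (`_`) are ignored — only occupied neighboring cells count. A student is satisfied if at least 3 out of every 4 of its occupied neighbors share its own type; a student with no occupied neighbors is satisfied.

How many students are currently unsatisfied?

29

Row 0: (0,0)Q 0/2 unhappy · (0,1)P 1/3 unhappy · (0,2)Q 2/3 unhappy · (0,3)Q 2/3 unhappy · (0,4)P 1/2 unhappy · (0,6)Q 0/1 unhappy
Row 1: (1,0)P 1/3 unhappy · (1,1)P 2/4 unhappy · (1,2)Q 2/3 unhappy · (1,3)Q 3/4 ok · (1,4)P 1/4 unhappy · (1,5)Q 1/3 unhappy · (1,6)P 1/3 unhappy
Row 2: (2,0)Q 1/2 unhappy · (2,1)Q 2/3 unhappy · (2,3)Q 2/3 unhappy · (2,4)Q 3/4 ok · (2,5)Q 3/4 ok · (2,6)P 1/2 unhappy
Row 3: (3,1)Q 1/3 unhappy · (3,2)P 1/3 unhappy · (3,3)P 1/4 unhappy · (3,4)Q 3/4 ok · (3,5)Q 2/3 unhappy
Row 4: (4,0)Q 1/2 unhappy · (4,1)P 0/3 unhappy · (4,2)Q 1/4 unhappy · (4,3)Q 3/4 ok · (4,4)Q 2/4 unhappy · (4,5)P 0/3 unhappy
Row 5: (5,0)Q 1/1 ok · (5,2)P 0/2 unhappy · (5,3)Q 1/3 unhappy · (5,4)P 0/3 unhappy · (5,5)Q 0/2 unhappy
Unsatisfied: (0,0), (0,1), (0,2), (0,3), (0,4), (0,6), (1,0), (1,1), (1,2), (1,4), (1,5), (1,6), (2,0), (2,1), (2,3), (2,6), (3,1), (3,2), (3,3), (3,5), (4,0), (4,1), (4,2), (4,4), (4,5), (5,2), (5,3), (5,4), (5,5) — 29 in total.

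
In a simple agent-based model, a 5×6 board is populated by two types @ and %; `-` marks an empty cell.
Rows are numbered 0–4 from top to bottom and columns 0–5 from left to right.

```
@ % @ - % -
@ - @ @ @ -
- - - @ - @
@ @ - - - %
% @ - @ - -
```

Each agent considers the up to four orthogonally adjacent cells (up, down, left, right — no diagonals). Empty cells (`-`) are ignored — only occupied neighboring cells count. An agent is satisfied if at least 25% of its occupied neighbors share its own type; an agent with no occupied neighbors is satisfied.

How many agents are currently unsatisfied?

(0,0)@ 1/2 ✓
(0,1)% 0/2 ✗
(0,2)@ 1/2 ✓
(0,4)% 0/1 ✗
(1,0)@ 1/1 ✓
(1,2)@ 2/2 ✓
(1,3)@ 3/3 ✓
(1,4)@ 1/2 ✓
(2,3)@ 1/1 ✓
(2,5)@ 0/1 ✗
(3,0)@ 1/2 ✓
(3,1)@ 2/2 ✓
(3,5)% 0/1 ✗
(4,0)% 0/2 ✗
(4,1)@ 1/2 ✓
(4,3)@ 0/0 ✓
Unsatisfied: (0,1), (0,4), (2,5), (3,5), (4,0) — 5 in total.

5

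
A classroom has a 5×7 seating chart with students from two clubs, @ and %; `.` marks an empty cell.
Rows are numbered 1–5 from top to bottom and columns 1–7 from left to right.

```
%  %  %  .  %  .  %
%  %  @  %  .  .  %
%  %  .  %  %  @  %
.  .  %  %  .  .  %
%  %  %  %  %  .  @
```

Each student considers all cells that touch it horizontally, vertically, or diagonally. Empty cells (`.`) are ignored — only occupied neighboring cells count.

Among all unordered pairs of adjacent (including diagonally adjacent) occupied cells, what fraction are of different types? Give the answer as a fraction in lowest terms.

11/47

Scan each occupied cell's neighbors to the right and below (and the two forward diagonals) so each pair is counted once.
From row 1: 2 unlike of 12 pairs (running 2/12).
From row 2: 5 unlike of 13 pairs (running 7/25).
From row 3: 3 unlike of 10 pairs (running 10/35).
From row 4: 1 unlike of 8 pairs (running 11/43).
From row 5: 0 unlike of 4 pairs (running 11/47).
Total adjacent occupied pairs: 47; unlike-type pairs: 11.
11/47 is already in lowest terms.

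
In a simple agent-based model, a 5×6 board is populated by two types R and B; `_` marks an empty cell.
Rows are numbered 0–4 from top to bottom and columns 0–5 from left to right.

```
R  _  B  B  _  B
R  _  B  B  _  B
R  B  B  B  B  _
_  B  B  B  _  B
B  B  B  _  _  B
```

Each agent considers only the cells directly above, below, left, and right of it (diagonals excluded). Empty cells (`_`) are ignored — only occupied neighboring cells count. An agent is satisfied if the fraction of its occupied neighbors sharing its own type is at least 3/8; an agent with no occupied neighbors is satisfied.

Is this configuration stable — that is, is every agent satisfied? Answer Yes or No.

Yes

(0,0)R 1/1 ok
(0,2)B 2/2 ok
(0,3)B 2/2 ok
(0,5)B 1/1 ok
(1,0)R 2/2 ok
(1,2)B 3/3 ok
(1,3)B 3/3 ok
(1,5)B 1/1 ok
(2,0)R 1/2 ok
(2,1)B 2/3 ok
(2,2)B 4/4 ok
(2,3)B 4/4 ok
(2,4)B 1/1 ok
(3,1)B 3/3 ok
(3,2)B 4/4 ok
(3,3)B 2/2 ok
(3,5)B 1/1 ok
(4,0)B 1/1 ok
(4,1)B 3/3 ok
(4,2)B 2/2 ok
(4,5)B 1/1 ok
All meet the threshold, so the configuration is stable.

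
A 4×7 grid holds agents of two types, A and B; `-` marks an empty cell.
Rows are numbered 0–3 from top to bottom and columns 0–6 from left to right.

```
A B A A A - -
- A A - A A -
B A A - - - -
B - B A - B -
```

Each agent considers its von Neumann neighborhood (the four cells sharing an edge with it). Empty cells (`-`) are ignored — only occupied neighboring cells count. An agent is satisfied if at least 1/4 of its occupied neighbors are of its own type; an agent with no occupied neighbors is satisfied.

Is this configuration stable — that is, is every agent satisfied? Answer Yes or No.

No

Row 0: (0,0)A 0/1 unhappy · (0,1)B 0/3 unhappy · (0,2)A 2/3 ok · (0,3)A 2/2 ok · (0,4)A 2/2 ok
Row 1: (1,1)A 2/3 ok · (1,2)A 3/3 ok · (1,4)A 2/2 ok · (1,5)A 1/1 ok
Row 2: (2,0)B 1/2 ok · (2,1)A 2/3 ok · (2,2)A 2/3 ok
Row 3: (3,0)B 1/1 ok · (3,2)B 0/2 unhappy · (3,3)A 0/1 unhappy · (3,5)B 0/0 ok
For instance (0,0) has only 0/1 same-type neighbors, below 1/4.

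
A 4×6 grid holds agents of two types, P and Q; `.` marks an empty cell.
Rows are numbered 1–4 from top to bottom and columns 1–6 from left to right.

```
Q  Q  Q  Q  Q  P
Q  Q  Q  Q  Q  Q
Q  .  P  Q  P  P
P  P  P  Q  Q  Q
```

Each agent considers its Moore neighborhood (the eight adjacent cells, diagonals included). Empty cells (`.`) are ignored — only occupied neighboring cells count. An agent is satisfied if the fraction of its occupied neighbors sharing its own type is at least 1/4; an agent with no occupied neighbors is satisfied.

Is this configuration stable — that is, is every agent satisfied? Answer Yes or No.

No

Row 1: (1,1)Q 3/3 satisfied · (1,2)Q 5/5 satisfied · (1,3)Q 5/5 satisfied · (1,4)Q 5/5 satisfied · (1,5)Q 4/5 satisfied · (1,6)P 0/3 not
Row 2: (2,1)Q 4/4 satisfied · (2,2)Q 6/7 satisfied · (2,3)Q 6/7 satisfied · (2,4)Q 6/8 satisfied · (2,5)Q 5/8 satisfied · (2,6)Q 2/5 satisfied
Row 3: (3,1)Q 2/4 satisfied · (3,3)P 2/7 satisfied · (3,4)Q 5/8 satisfied · (3,5)P 1/8 not · (3,6)P 1/5 not
Row 4: (4,1)P 1/2 satisfied · (4,2)P 3/4 satisfied · (4,3)P 2/4 satisfied · (4,4)Q 2/5 satisfied · (4,5)Q 3/5 satisfied · (4,6)Q 1/3 satisfied
For instance (1,6) has only 0/3 same-type neighbors, below 1/4.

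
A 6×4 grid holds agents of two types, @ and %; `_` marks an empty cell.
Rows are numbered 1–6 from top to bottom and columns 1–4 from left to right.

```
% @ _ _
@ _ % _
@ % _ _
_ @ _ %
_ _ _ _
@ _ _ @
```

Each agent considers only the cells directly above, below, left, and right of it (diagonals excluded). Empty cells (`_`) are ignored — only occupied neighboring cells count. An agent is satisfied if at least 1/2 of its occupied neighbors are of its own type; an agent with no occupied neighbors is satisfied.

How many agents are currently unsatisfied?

4

(1,1)% 0/2 ✗
(1,2)@ 0/1 ✗
(2,1)@ 1/2 ✓
(2,3)% 0/0 ✓
(3,1)@ 1/2 ✓
(3,2)% 0/2 ✗
(4,2)@ 0/1 ✗
(4,4)% 0/0 ✓
(6,1)@ 0/0 ✓
(6,4)@ 0/0 ✓
Unsatisfied: (1,1), (1,2), (3,2), (4,2) — 4 in total.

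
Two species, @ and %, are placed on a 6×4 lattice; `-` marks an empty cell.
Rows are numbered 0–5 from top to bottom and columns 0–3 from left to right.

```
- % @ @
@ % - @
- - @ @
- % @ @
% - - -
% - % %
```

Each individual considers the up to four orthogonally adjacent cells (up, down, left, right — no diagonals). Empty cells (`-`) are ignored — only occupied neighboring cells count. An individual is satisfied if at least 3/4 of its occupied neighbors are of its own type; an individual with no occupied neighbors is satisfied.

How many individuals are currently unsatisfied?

6

(0,1)% 1/2 unhappy
(0,2)@ 1/2 unhappy
(0,3)@ 2/2 ok
(1,0)@ 0/1 unhappy
(1,1)% 1/2 unhappy
(1,3)@ 2/2 ok
(2,2)@ 2/2 ok
(2,3)@ 3/3 ok
(3,1)% 0/1 unhappy
(3,2)@ 2/3 unhappy
(3,3)@ 2/2 ok
(4,0)% 1/1 ok
(5,0)% 1/1 ok
(5,2)% 1/1 ok
(5,3)% 1/1 ok
Unsatisfied: (0,1), (0,2), (1,0), (1,1), (3,1), (3,2) — 6 in total.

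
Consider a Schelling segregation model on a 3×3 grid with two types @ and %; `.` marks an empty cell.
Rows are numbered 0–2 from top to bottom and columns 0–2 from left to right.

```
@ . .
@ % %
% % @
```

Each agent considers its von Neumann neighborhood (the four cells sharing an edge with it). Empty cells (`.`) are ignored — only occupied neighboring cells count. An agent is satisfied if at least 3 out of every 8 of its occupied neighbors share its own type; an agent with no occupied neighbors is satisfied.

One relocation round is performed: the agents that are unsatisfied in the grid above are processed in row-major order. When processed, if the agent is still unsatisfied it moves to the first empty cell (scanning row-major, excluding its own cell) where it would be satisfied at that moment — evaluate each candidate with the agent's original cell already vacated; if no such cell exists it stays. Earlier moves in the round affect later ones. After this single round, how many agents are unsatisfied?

0

Initially unsatisfied (in order): (1,0), (2,2).
  (1,0) → (0,1).
  (2,2) → (0,2).
Resulting grid:
@ @ @
. % %
% % .
All satisfied now.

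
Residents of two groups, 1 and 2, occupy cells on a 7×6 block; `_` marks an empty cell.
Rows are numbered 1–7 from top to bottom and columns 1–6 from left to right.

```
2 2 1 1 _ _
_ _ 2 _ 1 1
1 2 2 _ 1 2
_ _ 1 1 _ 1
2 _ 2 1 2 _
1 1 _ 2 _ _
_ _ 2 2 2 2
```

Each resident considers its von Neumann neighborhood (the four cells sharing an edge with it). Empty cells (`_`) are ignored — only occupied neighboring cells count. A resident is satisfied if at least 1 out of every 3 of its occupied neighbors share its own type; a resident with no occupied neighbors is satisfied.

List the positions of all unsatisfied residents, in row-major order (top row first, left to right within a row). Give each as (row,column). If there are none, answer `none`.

(3,1), (3,6), (4,6), (5,1), (5,3), (5,4), (5,5)

Row 1: (1,1)2 1/1 ✓ · (1,2)2 1/2 ✓ · (1,3)1 1/3 ✓ · (1,4)1 1/1 ✓
Row 2: (2,3)2 1/2 ✓ · (2,5)1 2/2 ✓ · (2,6)1 1/2 ✓
Row 3: (3,1)1 0/1 ✗ · (3,2)2 1/2 ✓ · (3,3)2 2/3 ✓ · (3,5)1 1/2 ✓ · (3,6)2 0/3 ✗
Row 4: (4,3)1 1/3 ✓ · (4,4)1 2/2 ✓ · (4,6)1 0/1 ✗
Row 5: (5,1)2 0/1 ✗ · (5,3)2 0/2 ✗ · (5,4)1 1/4 ✗ · (5,5)2 0/1 ✗
Row 6: (6,1)1 1/2 ✓ · (6,2)1 1/1 ✓ · (6,4)2 1/2 ✓
Row 7: (7,3)2 1/1 ✓ · (7,4)2 3/3 ✓ · (7,5)2 2/2 ✓ · (7,6)2 1/1 ✓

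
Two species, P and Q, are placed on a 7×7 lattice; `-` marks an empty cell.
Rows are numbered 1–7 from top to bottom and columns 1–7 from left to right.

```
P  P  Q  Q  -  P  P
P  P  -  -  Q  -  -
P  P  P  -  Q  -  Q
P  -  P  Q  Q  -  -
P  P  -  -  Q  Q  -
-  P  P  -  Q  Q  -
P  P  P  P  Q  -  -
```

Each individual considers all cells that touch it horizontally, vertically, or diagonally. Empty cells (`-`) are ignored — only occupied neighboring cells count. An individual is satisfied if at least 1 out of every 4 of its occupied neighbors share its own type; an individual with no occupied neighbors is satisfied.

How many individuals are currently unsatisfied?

0

(1,1)P 3/3 ok
(1,2)P 3/4 ok
(1,3)Q 1/3 ok
(1,4)Q 2/2 ok
(1,6)P 1/2 ok
(1,7)P 1/1 ok
(2,1)P 5/5 ok
(2,2)P 6/7 ok
(2,5)Q 2/3 ok
(3,1)P 4/4 ok
(3,2)P 6/6 ok
(3,3)P 3/4 ok
(3,5)Q 3/3 ok
(3,7)Q 0/0 ok
(4,1)P 4/4 ok
(4,3)P 3/4 ok
(4,4)Q 3/5 ok
(4,5)Q 4/4 ok
(5,1)P 3/3 ok
(5,2)P 5/5 ok
(5,5)Q 5/5 ok
(5,6)Q 4/4 ok
(6,2)P 6/6 ok
(6,3)P 5/5 ok
(6,5)Q 4/5 ok
(6,6)Q 4/4 ok
(7,1)P 2/2 ok
(7,2)P 4/4 ok
(7,3)P 4/4 ok
(7,4)P 2/4 ok
(7,5)Q 2/3 ok
Every one meets the threshold.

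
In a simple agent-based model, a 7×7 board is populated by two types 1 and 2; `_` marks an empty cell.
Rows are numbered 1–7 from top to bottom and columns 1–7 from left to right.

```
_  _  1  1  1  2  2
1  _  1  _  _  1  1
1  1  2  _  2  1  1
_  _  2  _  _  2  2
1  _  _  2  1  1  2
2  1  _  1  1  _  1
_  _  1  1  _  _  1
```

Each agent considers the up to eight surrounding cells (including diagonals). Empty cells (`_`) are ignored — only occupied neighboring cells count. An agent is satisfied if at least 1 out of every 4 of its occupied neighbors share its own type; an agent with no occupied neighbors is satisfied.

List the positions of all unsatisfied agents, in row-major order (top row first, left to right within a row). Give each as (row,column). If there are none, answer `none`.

Row 1: (1,3)1 2/2 ✓ · (1,4)1 3/3 ✓ · (1,5)1 2/3 ✓ · (1,6)2 1/4 ✓ · (1,7)2 1/3 ✓
Row 2: (2,1)1 2/2 ✓ · (2,3)1 3/4 ✓ · (2,6)1 4/7 ✓ · (2,7)1 3/5 ✓
Row 3: (3,1)1 2/2 ✓ · (3,2)1 3/5 ✓ · (3,3)2 1/3 ✓ · (3,5)2 1/3 ✓ · (3,6)1 3/6 ✓ · (3,7)1 3/5 ✓
Row 4: (4,3)2 2/3 ✓ · (4,6)2 3/7 ✓ · (4,7)2 2/5 ✓
Row 5: (5,1)1 1/2 ✓ · (5,4)2 1/4 ✓ · (5,5)1 3/5 ✓ · (5,6)1 3/6 ✓ · (5,7)2 2/4 ✓
Row 6: (6,1)2 0/2 ✗ · (6,2)1 2/3 ✓ · (6,4)1 4/5 ✓ · (6,5)1 4/5 ✓ · (6,7)1 2/3 ✓
Row 7: (7,3)1 3/3 ✓ · (7,4)1 3/3 ✓ · (7,7)1 1/1 ✓

(6,1)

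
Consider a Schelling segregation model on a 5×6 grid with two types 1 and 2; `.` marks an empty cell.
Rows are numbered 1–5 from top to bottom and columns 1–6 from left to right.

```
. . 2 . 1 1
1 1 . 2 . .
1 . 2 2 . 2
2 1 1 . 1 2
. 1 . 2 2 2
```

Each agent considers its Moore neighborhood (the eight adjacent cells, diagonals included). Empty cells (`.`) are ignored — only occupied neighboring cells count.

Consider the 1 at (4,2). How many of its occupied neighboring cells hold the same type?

3

Occupied neighbors of (4,2): (3,1)=1, (3,3)=2, (4,1)=2, (4,3)=1, (5,2)=1.
Same type (1): 3 of 5.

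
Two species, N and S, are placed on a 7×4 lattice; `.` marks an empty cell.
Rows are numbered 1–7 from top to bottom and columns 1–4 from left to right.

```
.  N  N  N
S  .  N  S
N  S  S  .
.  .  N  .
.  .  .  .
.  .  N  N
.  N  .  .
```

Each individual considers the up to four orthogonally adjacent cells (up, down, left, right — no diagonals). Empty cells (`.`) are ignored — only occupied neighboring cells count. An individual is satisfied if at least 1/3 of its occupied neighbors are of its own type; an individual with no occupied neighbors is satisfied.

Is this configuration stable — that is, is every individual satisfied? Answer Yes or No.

Row 1: (1,2)N 1/1 ✓ · (1,3)N 3/3 ✓ · (1,4)N 1/2 ✓
Row 2: (2,1)S 0/1 ✗ · (2,3)N 1/3 ✓ · (2,4)S 0/2 ✗
Row 3: (3,1)N 0/2 ✗ · (3,2)S 1/2 ✓ · (3,3)S 1/3 ✓
Row 4: (4,3)N 0/1 ✗
Row 6: (6,3)N 1/1 ✓ · (6,4)N 1/1 ✓
Row 7: (7,2)N 0/0 ✓
For instance (2,1) has only 0/1 same-type neighbors, below 1/3.

No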